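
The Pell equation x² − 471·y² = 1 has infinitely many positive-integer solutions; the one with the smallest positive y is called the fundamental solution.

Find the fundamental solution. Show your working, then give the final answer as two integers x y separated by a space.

7838695 361188

√471 → a₀=21, period (1,2,2,1,3,…,2,1,42); ℓ=14 even so k=13
k=0  a_k=21  p_k/q_k = 21/1
k=1  a_k=1  p_k/q_k = 22/1
…
k=4  a_k=1  p_k/q_k = 217/10
k=5  a_k=3  p_k/q_k = 803/37
…
k=7  a_k=14  p_k/q_k = 48809/2249
k=8  a_k=4  p_k/q_k = 198665/9154
k=9  a_k=3  p_k/q_k = 644804/29711
…
k=11  a_k=2  p_k/q_k = 2331742/107441
k=12  a_k=2  p_k/q_k = 5506953/253747
k=13  a_k=1  p_k/q_k = 7838695/361188
→ (7838695, 361188).  Check: 7838695²=61445139303025, 471·361188²=61445139303024, difference 1.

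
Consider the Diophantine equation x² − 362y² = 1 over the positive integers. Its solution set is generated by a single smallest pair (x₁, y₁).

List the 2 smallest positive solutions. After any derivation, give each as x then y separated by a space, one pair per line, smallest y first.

√362 = [19; 38, …], period ℓ=1 (odd) → k=1
step 0: (19, 1)  from 19·(1,0) + (0,1)
step 1: (723, 38)  from 38·(19,1) + (1,0)
fundamental: x₁=723, y₁=38  (since 522729 − 362·1444 = 1)
n=2: (723,38)∘(723,38) = (723·723+362·38·38, 723·38+38·723) = (1045457,54948)

723 38
1045457 54948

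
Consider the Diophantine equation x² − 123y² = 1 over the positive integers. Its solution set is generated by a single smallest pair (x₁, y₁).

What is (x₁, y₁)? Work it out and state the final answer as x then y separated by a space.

[11; 11,22] for √123; ℓ=2 ⇒ convergent index 1
k=0  a_k=11  p_k/q_k = 11/1
k=1  a_k=11  p_k/q_k = 122/11
fundamental: x₁=122, y₁=11  (since 14884 − 123·121 = 1)

122 11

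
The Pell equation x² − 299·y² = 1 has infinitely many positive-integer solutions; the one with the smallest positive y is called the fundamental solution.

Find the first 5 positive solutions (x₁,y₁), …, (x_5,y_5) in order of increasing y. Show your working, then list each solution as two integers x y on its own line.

415 24
344449 19920
285892255 16533576
237290227201 13722848160
196950602684575 11389947439224

d=299: √d = [17; 3,2,3,34] (ℓ=4, even), read p_3/q_3
a_0=17:  p_0=17·1+0=17,  q_0=17·0+1=1
…
a_2=2:  p_2=2·52+17=121,  q_2=2·3+1=7
a_3=3:  p_3=3·121+52=415,  q_3=3·7+3=24
→ (415, 24).  Check: 415²=172225, 299·24²=172224, difference 1.
(x_2, y_2) = (415·415 + 299·24·24, 415·24 + 24·415) = (344449, 19920)
(x_3, y_3) = (415·344449 + 299·24·19920, 415·19920 + 24·344449) = (285892255, 16533576)
(x_4, y_4) = (415·285892255 + 299·24·16533576, 415·16533576 + 24·285892255) = (237290227201, 13722848160)
(x_5, y_5) = (415·237290227201 + 299·24·13722848160, 415·13722848160 + 24·237290227201) = (196950602684575, 11389947439224)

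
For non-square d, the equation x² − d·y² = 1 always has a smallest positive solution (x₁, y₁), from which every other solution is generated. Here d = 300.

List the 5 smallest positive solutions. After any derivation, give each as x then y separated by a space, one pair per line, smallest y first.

1351 78
3650401 210756
9863382151 569462634
26650854921601 1538687826312
72010600134783751 4157533937232390

√300 → a₀=17, period (3,8,3,34); ℓ=4 even so k=3
k=0  a_k=17  p_k/q_k = 17/1
k=1  a_k=3  p_k/q_k = 52/3
k=2  a_k=8  p_k/q_k = 433/25
k=3  a_k=3  p_k/q_k = 1351/78
(x₁, y₁) = (1351, 78);  1351² − 300·78² = 1 ✓
(x_2, y_2) = (1351·1351 + 300·78·78, 1351·78 + 78·1351) = (3650401, 210756)
(x_3, y_3) = (1351·3650401 + 300·78·210756, 1351·210756 + 78·3650401) = (9863382151, 569462634)
(x_4, y_4) = (1351·9863382151 + 300·78·569462634, 1351·569462634 + 78·9863382151) = (26650854921601, 1538687826312)
(x_5, y_5) = (1351·26650854921601 + 300·78·1538687826312, 1351·1538687826312 + 78·26650854921601) = (72010600134783751, 4157533937232390)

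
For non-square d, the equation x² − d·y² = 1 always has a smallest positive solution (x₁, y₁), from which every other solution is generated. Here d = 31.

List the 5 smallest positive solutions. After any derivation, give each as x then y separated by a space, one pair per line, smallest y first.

1520 273
4620799 829920
14047227440 2522956527
42703566796801 7669787012160
129818829015047600 23316149994009873

√31 → a₀=5, period (1,1,3,5,3,1,1,10); ℓ=8 even so k=7
k=0  a_k=5  p_k/q_k = 5/1
k=1  a_k=1  p_k/q_k = 6/1
…
k=3  a_k=3  p_k/q_k = 39/7
k=4  a_k=5  p_k/q_k = 206/37
k=5  a_k=3  p_k/q_k = 657/118
k=6  a_k=1  p_k/q_k = 863/155
k=7  a_k=1  p_k/q_k = 1520/273
(x₁, y₁) = (1520, 273);  1520² − 31·273² = 1 ✓
(x_2, y_2) = (1520·1520 + 31·273·273, 1520·273 + 273·1520) = (4620799, 829920)
(x_3, y_3) = (1520·4620799 + 31·273·829920, 1520·829920 + 273·4620799) = (14047227440, 2522956527)
(x_4, y_4) = (1520·14047227440 + 31·273·2522956527, 1520·2522956527 + 273·14047227440) = (42703566796801, 7669787012160)
(x_5, y_5) = (1520·42703566796801 + 31·273·7669787012160, 1520·7669787012160 + 273·42703566796801) = (129818829015047600, 23316149994009873)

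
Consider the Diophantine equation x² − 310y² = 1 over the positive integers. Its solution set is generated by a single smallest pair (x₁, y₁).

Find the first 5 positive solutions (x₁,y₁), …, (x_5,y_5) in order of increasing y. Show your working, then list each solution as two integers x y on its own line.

[17; 1,1,1,1,5,…,1,1,34] for √310; ℓ=16 ⇒ convergent index 15
step 0: (17, 1)  from 17·(1,0) + (0,1)
step 1: (18, 1)  from 1·(17,1) + (1,0)
…
step 3: (53, 3)  from 1·(35,2) + (18,1)
step 4: (88, 5)  from 1·(53,3) + (35,2)
step 5: (493, 28)  from 5·(88,5) + (53,3)
step 6: (1567, 89)  from 3·(493,28) + (88,5)
step 7: (2060, 117)  from 1·(1567,89) + (493,28)
…
step 9: (7747, 440)  from 1·(5687,323) + (2060,117)
step 10: (28928, 1643)  from 3·(7747,440) + (5687,323)
…
step 12: (181315, 10298)  from 1·(152387,8655) + (28928,1643)
step 13: (333702, 18953)  from 1·(181315,10298) + (152387,8655)
step 14: (515017, 29251)  from 1·(333702,18953) + (181315,10298)
step 15: (848719, 48204)  from 1·(515017,29251) + (333702,18953)
fundamental: x₁=848719, y₁=48204  (since 720323940961 − 310·2323625616 = 1)
(x_2, y_2) = (848719·848719 + 310·48204·48204, 848719·48204 + 48204·848719) = (1440647881921, 81823301352)
(x_3, y_3) = (848719·1440647881921 + 310·48204·81823301352, 848719·81823301352 + 48204·1440647881921) = (2445410459391369679, 138889981000287972)
(x_4, y_4) = (848719·2445410459391369679 + 310·48204·138889981000287972, 848719·138889981000287972 + 48204·2445410459391369679) = (4150932639366927117300481, 235757131569084991314384)
(x_5, y_5) = (848719·4150932639366927117300481 + 310·48204·235757131569084991314384, 848719·235757131569084991314384 + 48204·4150932639366927117300481) = (7045950797499272621676902497999, 400183113896225599505705060220)

848719 48204
1440647881921 81823301352
2445410459391369679 138889981000287972
4150932639366927117300481 235757131569084991314384
7045950797499272621676902497999 400183113896225599505705060220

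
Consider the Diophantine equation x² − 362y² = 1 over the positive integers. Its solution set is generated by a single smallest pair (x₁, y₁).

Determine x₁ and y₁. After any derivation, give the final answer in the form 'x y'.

√362 = [19; 38, …], period ℓ=1 (odd) → k=1
i=0: a=19 ⇒ p=19, q=1
i=1: a=38 ⇒ p=723, q=38
fundamental: x₁=723, y₁=38  (since 522729 − 362·1444 = 1)

723 38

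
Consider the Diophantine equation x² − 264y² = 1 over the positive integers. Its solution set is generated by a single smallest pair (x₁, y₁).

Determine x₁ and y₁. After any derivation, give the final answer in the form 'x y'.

[16; 4,32] for √264; ℓ=2 ⇒ convergent index 1
k=0  a_k=16  p_k/q_k = 16/1
k=1  a_k=4  p_k/q_k = 65/4
(x₁, y₁) = (65, 4);  65² − 264·4² = 1 ✓

65 4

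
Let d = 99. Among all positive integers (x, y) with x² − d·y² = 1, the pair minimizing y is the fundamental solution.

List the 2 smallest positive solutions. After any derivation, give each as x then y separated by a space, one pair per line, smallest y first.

√99 = [9; 1,18, …], period ℓ=2 (even) → k=1
i=0: a=9 ⇒ p=9, q=1
i=1: a=1 ⇒ p=10, q=1
fundamental: x₁=10, y₁=1  (since 100 − 99·1 = 1)
(10+1√99)^2 = 199 + 20√99

10 1
199 20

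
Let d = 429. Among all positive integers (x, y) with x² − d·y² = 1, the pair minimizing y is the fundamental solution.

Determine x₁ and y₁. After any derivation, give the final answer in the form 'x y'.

[20; 1,2,2,9,1,12,1,9,2,2,1,40] for √429; ℓ=12 ⇒ convergent index 11
a_0=20:  p_0=20·1+0=20,  q_0=20·0+1=1
a_1=1:  p_1=1·20+1=21,  q_1=1·1+0=1
a_2=2:  p_2=2·21+20=62,  q_2=2·1+1=3
…
a_5=1:  p_5=1·1367+145=1512,  q_5=1·66+7=73
a_6=12:  p_6=12·1512+1367=19511,  q_6=12·73+66=942
a_7=1:  p_7=1·19511+1512=21023,  q_7=1·942+73=1015
a_8=9:  p_8=9·21023+19511=208718,  q_8=9·1015+942=10077
…
a_10=2:  p_10=2·438459+208718=1085636,  q_10=2·21169+10077=52415
a_11=1:  p_11=1·1085636+438459=1524095,  q_11=1·52415+21169=73584
→ (1524095, 73584).  Check: 1524095²=2322865569025, 429·73584²=2322865569024, difference 1.

1524095 73584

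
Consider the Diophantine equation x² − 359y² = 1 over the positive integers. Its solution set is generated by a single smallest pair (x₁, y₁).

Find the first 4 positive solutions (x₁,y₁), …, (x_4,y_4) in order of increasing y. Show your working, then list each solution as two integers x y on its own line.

360 19
259199 13680
186622920 9849581
134368243201 7091684640

[18; 1,17,1,36] for √359; ℓ=4 ⇒ convergent index 3
step 0: (18, 1)  from 18·(1,0) + (0,1)
step 1: (19, 1)  from 1·(18,1) + (1,0)
step 2: (341, 18)  from 17·(19,1) + (18,1)
step 3: (360, 19)  from 1·(341,18) + (19,1)
→ (360, 19).  Check: 360²=129600, 359·19²=129599, difference 1.
(x_2, y_2) = (360·360 + 359·19·19, 360·19 + 19·360) = (259199, 13680)
(x_3, y_3) = (360·259199 + 359·19·13680, 360·13680 + 19·259199) = (186622920, 9849581)
(x_4, y_4) = (360·186622920 + 359·19·9849581, 360·9849581 + 19·186622920) = (134368243201, 7091684640)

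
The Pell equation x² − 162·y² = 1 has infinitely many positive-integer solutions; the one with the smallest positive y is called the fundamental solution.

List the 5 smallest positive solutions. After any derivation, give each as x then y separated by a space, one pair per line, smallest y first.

19601 1540
768398401 60371080
30122754096401 2366667076620
1180872205318713601 92778082677286160
46292552162781456490001 3637086394748304967700

√162 = [12; 1,2,1,2,12,2,1,2,1,24, …], period ℓ=10 (even) → k=9
step 0: (12, 1)  from 12·(1,0) + (0,1)
…
step 3: (51, 4)  from 1·(38,3) + (13,1)
step 4: (140, 11)  from 2·(51,4) + (38,3)
step 5: (1731, 136)  from 12·(140,11) + (51,4)
step 6: (3602, 283)  from 2·(1731,136) + (140,11)
step 7: (5333, 419)  from 1·(3602,283) + (1731,136)
step 8: (14268, 1121)  from 2·(5333,419) + (3602,283)
step 9: (19601, 1540)  from 1·(14268,1121) + (5333,419)
fundamental: x₁=19601, y₁=1540  (since 384199201 − 162·2371600 = 1)
(19601+1540√162)^2 = 768398401 + 60371080√162
(19601+1540√162)^3 = 30122754096401 + 2366667076620√162
(19601+1540√162)^4 = 1180872205318713601 + 92778082677286160√162
(19601+1540√162)^5 = 46292552162781456490001 + 3637086394748304967700√162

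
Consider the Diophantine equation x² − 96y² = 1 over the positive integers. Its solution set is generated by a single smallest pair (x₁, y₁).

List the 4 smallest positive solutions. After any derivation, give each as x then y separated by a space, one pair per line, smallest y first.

49 5
4801 490
470449 48015
46099201 4704980

d=96: √d = [9; 1,3,1,18] (ℓ=4, even), read p_3/q_3
k=0  a_k=9  p_k/q_k = 9/1
k=1  a_k=1  p_k/q_k = 10/1
k=2  a_k=3  p_k/q_k = 39/4
k=3  a_k=1  p_k/q_k = 49/5
(x₁, y₁) = (49, 5);  49² − 96·5² = 1 ✓
n=2: (49,5)∘(49,5) = (49·49+96·5·5, 49·5+5·49) = (4801,490)
n=3: (4801,490)∘(49,5) = (49·4801+96·5·490, 49·490+5·4801) = (470449,48015)
n=4: (470449,48015)∘(49,5) = (49·470449+96·5·48015, 49·48015+5·470449) = (46099201,4704980)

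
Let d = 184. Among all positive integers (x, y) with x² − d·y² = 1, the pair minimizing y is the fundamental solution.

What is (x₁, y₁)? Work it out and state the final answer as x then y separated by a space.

24335 1794

[13; 1,1,3,2,1,2,1,2,3,1,1,26] for √184; ℓ=12 ⇒ convergent index 11
a_0=13:  p_0=13·1+0=13,  q_0=13·0+1=1
a_1=1:  p_1=1·13+1=14,  q_1=1·1+0=1
a_2=1:  p_2=1·14+13=27,  q_2=1·1+1=2
a_3=3:  p_3=3·27+14=95,  q_3=3·2+1=7
a_4=2:  p_4=2·95+27=217,  q_4=2·7+2=16
a_5=1:  p_5=1·217+95=312,  q_5=1·16+7=23
a_6=2:  p_6=2·312+217=841,  q_6=2·23+16=62
…
a_8=2:  p_8=2·1153+841=3147,  q_8=2·85+62=232
a_9=3:  p_9=3·3147+1153=10594,  q_9=3·232+85=781
a_10=1:  p_10=1·10594+3147=13741,  q_10=1·781+232=1013
a_11=1:  p_11=1·13741+10594=24335,  q_11=1·1013+781=1794
(x₁, y₁) = (24335, 1794);  24335² − 184·1794² = 1 ✓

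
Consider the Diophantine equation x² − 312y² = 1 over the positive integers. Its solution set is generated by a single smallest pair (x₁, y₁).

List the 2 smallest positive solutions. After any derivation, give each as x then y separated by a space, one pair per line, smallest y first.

[17; 1,1,1,34] for √312; ℓ=4 ⇒ convergent index 3
step 0: (17, 1)  from 17·(1,0) + (0,1)
step 1: (18, 1)  from 1·(17,1) + (1,0)
step 2: (35, 2)  from 1·(18,1) + (17,1)
step 3: (53, 3)  from 1·(35,2) + (18,1)
(x₁, y₁) = (53, 3);  53² − 312·3² = 1 ✓
(53+3√312)^2 = 5617 + 318√312

53 3
5617 318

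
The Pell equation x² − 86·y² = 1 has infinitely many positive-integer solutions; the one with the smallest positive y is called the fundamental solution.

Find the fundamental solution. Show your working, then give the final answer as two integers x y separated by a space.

d=86: √d = [9; 3,1,1,1,8,1,1,1,3,18] (ℓ=10, even), read p_9/q_9
i=0: a=9 ⇒ p=9, q=1
…
i=2: a=1 ⇒ p=37, q=4
…
i=5: a=8 ⇒ p=881, q=95
i=6: a=1 ⇒ p=983, q=106
…
i=8: a=1 ⇒ p=2847, q=307
i=9: a=3 ⇒ p=10405, q=1122
fundamental: x₁=10405, y₁=1122  (since 108264025 − 86·1258884 = 1)

10405 1122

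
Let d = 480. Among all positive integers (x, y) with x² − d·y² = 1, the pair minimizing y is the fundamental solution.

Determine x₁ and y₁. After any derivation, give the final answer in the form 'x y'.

241 11

√480 → a₀=21, period (1,9,1,42); ℓ=4 even so k=3
step 0: (21, 1)  from 21·(1,0) + (0,1)
step 1: (22, 1)  from 1·(21,1) + (1,0)
step 2: (219, 10)  from 9·(22,1) + (21,1)
step 3: (241, 11)  from 1·(219,10) + (22,1)
fundamental: x₁=241, y₁=11  (since 58081 − 480·121 = 1)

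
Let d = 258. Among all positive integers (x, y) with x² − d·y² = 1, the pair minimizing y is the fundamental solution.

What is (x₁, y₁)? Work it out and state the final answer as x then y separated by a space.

257 16

√258 → a₀=16, period (16,32); ℓ=2 even so k=1
step 0: (16, 1)  from 16·(1,0) + (0,1)
step 1: (257, 16)  from 16·(16,1) + (1,0)
(x₁, y₁) = (257, 16);  257² − 258·16² = 1 ✓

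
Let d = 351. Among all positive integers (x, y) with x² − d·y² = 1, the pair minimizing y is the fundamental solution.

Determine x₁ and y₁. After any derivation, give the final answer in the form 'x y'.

62425 3332

[18; 1,2,1,3,2,2,2,3,1,2,1,36] for √351; ℓ=12 ⇒ convergent index 11
step 0: (18, 1)  from 18·(1,0) + (0,1)
…
step 2: (56, 3)  from 2·(19,1) + (18,1)
step 3: (75, 4)  from 1·(56,3) + (19,1)
…
step 5: (637, 34)  from 2·(281,15) + (75,4)
step 6: (1555, 83)  from 2·(637,34) + (281,15)
step 7: (3747, 200)  from 2·(1555,83) + (637,34)
…
step 9: (16543, 883)  from 1·(12796,683) + (3747,200)
step 10: (45882, 2449)  from 2·(16543,883) + (12796,683)
step 11: (62425, 3332)  from 1·(45882,2449) + (16543,883)
(x₁, y₁) = (62425, 3332);  62425² − 351·3332² = 1 ✓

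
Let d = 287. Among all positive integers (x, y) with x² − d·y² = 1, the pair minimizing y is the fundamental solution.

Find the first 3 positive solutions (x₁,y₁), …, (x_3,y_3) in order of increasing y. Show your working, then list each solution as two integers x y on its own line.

[16; 1,15,1,32] for √287; ℓ=4 ⇒ convergent index 3
a_0=16:  p_0=16·1+0=16,  q_0=16·0+1=1
a_1=1:  p_1=1·16+1=17,  q_1=1·1+0=1
a_2=15:  p_2=15·17+16=271,  q_2=15·1+1=16
a_3=1:  p_3=1·271+17=288,  q_3=1·16+1=17
fundamental: x₁=288, y₁=17  (since 82944 − 287·289 = 1)
k=2:  x_2 = 288·288+287·17·17 = 165887,  y_2 = 288·17+17·288 = 9792
k=3:  x_3 = 288·165887+287·17·9792 = 95550624,  y_3 = 288·9792+17·165887 = 5640175

288 17
165887 9792
95550624 5640175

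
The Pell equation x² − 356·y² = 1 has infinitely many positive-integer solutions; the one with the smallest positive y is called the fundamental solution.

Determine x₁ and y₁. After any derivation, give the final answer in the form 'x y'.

[18; 1,6,1,1,2,…,6,1,36] for √356; ℓ=14 ⇒ convergent index 13
step 0: (18, 1)  from 18·(1,0) + (0,1)
…
step 2: (132, 7)  from 6·(19,1) + (18,1)
…
step 4: (283, 15)  from 1·(151,8) + (132,7)
…
step 9: (28151, 1492)  from 2·(9717,515) + (8717,462)
step 10: (37868, 2007)  from 1·(28151,1492) + (9717,515)
…
step 12: (433982, 23001)  from 6·(66019,3499) + (37868,2007)
step 13: (500001, 26500)  from 1·(433982,23001) + (66019,3499)
(x₁, y₁) = (500001, 26500);  500001² − 356·26500² = 1 ✓

500001 26500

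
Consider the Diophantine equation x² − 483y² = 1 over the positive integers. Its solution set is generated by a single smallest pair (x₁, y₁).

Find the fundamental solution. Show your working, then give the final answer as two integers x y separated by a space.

√483 = [21; 1,42, …], period ℓ=2 (even) → k=1
k=0  a_k=21  p_k/q_k = 21/1
k=1  a_k=1  p_k/q_k = 22/1
→ (22, 1).  Check: 22²=484, 483·1²=483, difference 1.

22 1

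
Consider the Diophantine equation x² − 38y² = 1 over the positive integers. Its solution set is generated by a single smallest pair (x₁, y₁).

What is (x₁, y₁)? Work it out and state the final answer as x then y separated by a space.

37 6

[6; 6,12] for √38; ℓ=2 ⇒ convergent index 1
i=0: a=6 ⇒ p=6, q=1
i=1: a=6 ⇒ p=37, q=6
→ (37, 6).  Check: 37²=1369, 38·6²=1368, difference 1.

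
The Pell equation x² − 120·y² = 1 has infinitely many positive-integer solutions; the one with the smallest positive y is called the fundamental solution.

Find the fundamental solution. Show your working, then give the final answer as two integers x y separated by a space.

√120 → a₀=10, period (1,20); ℓ=2 even so k=1
i=0: a=10 ⇒ p=10, q=1
i=1: a=1 ⇒ p=11, q=1
fundamental: x₁=11, y₁=1  (since 121 − 120·1 = 1)

11 1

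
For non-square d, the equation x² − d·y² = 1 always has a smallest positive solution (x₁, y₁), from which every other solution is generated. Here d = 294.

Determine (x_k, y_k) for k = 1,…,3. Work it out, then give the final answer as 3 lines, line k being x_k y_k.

√294 = [17; 6,1,4,1,6,34, …], period ℓ=6 (even) → k=5
step 0: (17, 1)  from 17·(1,0) + (0,1)
…
step 4: (703, 41)  from 1·(583,34) + (120,7)
step 5: (4801, 280)  from 6·(703,41) + (583,34)
→ (4801, 280).  Check: 4801²=23049601, 294·280²=23049600, difference 1.
(4801+280√294)^2 = 46099201 + 2688560√294
(4801+280√294)^3 = 442644523201 + 25815552840√294

4801 280
46099201 2688560
442644523201 25815552840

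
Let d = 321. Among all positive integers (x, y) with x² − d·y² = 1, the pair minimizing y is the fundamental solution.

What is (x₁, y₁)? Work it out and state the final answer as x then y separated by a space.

215 12

d=321: √d = [17; 1,10,1,34] (ℓ=4, even), read p_3/q_3
step 0: (17, 1)  from 17·(1,0) + (0,1)
step 1: (18, 1)  from 1·(17,1) + (1,0)
step 2: (197, 11)  from 10·(18,1) + (17,1)
step 3: (215, 12)  from 1·(197,11) + (18,1)
fundamental: x₁=215, y₁=12  (since 46225 − 321·144 = 1)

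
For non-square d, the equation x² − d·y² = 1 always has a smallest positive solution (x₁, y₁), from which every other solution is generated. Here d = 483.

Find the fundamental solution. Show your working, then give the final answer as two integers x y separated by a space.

22 1

√483 → a₀=21, period (1,42); ℓ=2 even so k=1
step 0: (21, 1)  from 21·(1,0) + (0,1)
step 1: (22, 1)  from 1·(21,1) + (1,0)
→ (22, 1).  Check: 22²=484, 483·1²=483, difference 1.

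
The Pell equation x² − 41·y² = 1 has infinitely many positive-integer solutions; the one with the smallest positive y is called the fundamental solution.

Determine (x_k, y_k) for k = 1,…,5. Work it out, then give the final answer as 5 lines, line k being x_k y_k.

2049 320
8396801 1311360
34410088449 5373952960
141012534067201 22022457918720
577869330197301249 90248027176961600

√41 → a₀=6, period (2,2,12); ℓ=3 odd so k=5
k=0  a_k=6  p_k/q_k = 6/1
k=1  a_k=2  p_k/q_k = 13/2
k=2  a_k=2  p_k/q_k = 32/5
…
k=4  a_k=2  p_k/q_k = 826/129
k=5  a_k=2  p_k/q_k = 2049/320
fundamental: x₁=2049, y₁=320  (since 4198401 − 41·102400 = 1)
n=2: (2049,320)∘(2049,320) = (2049·2049+41·320·320, 2049·320+320·2049) = (8396801,1311360)
n=3: (8396801,1311360)∘(2049,320) = (2049·8396801+41·320·1311360, 2049·1311360+320·8396801) = (34410088449,5373952960)
n=4: (34410088449,5373952960)∘(2049,320) = (2049·34410088449+41·320·5373952960, 2049·5373952960+320·34410088449) = (141012534067201,22022457918720)
n=5: (141012534067201,22022457918720)∘(2049,320) = (2049·141012534067201+41·320·22022457918720, 2049·22022457918720+320·141012534067201) = (577869330197301249,90248027176961600)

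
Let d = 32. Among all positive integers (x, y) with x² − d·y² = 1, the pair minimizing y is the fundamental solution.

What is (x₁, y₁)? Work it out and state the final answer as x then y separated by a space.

17 3

√32 = [5; 1,1,1,10, …], period ℓ=4 (even) → k=3
i=0: a=5 ⇒ p=5, q=1
i=1: a=1 ⇒ p=6, q=1
i=2: a=1 ⇒ p=11, q=2
i=3: a=1 ⇒ p=17, q=3
→ (17, 3).  Check: 17²=289, 32·3²=288, difference 1.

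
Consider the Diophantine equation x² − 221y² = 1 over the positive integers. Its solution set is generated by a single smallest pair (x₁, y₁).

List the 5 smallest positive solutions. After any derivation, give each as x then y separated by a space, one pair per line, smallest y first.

1665 112
5544449 372960
18463013505 1241956688
61481829427201 4135715398080
204734473529565825 13771931033649712

√221 = [14; 1,6,2,6,1,28, …], period ℓ=6 (even) → k=5
a_0=14:  p_0=14·1+0=14,  q_0=14·0+1=1
a_1=1:  p_1=1·14+1=15,  q_1=1·1+0=1
…
a_3=2:  p_3=2·104+15=223,  q_3=2·7+1=15
a_4=6:  p_4=6·223+104=1442,  q_4=6·15+7=97
a_5=1:  p_5=1·1442+223=1665,  q_5=1·97+15=112
→ (1665, 112).  Check: 1665²=2772225, 221·112²=2772224, difference 1.
n=2: (1665,112)∘(1665,112) = (1665·1665+221·112·112, 1665·112+112·1665) = (5544449,372960)
n=3: (5544449,372960)∘(1665,112) = (1665·5544449+221·112·372960, 1665·372960+112·5544449) = (18463013505,1241956688)
n=4: (18463013505,1241956688)∘(1665,112) = (1665·18463013505+221·112·1241956688, 1665·1241956688+112·18463013505) = (61481829427201,4135715398080)
n=5: (61481829427201,4135715398080)∘(1665,112) = (1665·61481829427201+221·112·4135715398080, 1665·4135715398080+112·61481829427201) = (204734473529565825,13771931033649712)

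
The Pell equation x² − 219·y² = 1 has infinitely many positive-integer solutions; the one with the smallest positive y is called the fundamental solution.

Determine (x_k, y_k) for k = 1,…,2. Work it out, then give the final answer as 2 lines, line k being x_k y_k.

√219 → a₀=14, period (1,3,1,28); ℓ=4 even so k=3
step 0: (14, 1)  from 14·(1,0) + (0,1)
…
step 2: (59, 4)  from 3·(15,1) + (14,1)
step 3: (74, 5)  from 1·(59,4) + (15,1)
(x₁, y₁) = (74, 5);  74² − 219·5² = 1 ✓
(74+5√219)^2 = 10951 + 740√219

74 5
10951 740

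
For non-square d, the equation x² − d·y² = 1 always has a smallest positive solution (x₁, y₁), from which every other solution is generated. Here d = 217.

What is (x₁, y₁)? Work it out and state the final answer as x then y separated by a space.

√217 → a₀=14, period (1,2,1,2,1,…,2,1,28); ℓ=16 even so k=15
k=0  a_k=14  p_k/q_k = 14/1
…
k=2  a_k=2  p_k/q_k = 44/3
…
k=4  a_k=2  p_k/q_k = 162/11
…
k=6  a_k=1  p_k/q_k = 383/26
…
k=10  a_k=1  p_k/q_k = 154218/10469
…
k=14  a_k=2  p_k/q_k = 2809702/190735
k=15  a_k=1  p_k/q_k = 3844063/260952
(x₁, y₁) = (3844063, 260952);  3844063² − 217·260952² = 1 ✓

3844063 260952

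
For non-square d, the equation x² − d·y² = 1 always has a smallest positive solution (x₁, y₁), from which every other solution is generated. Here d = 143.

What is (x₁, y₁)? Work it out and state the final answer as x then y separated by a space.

12 1

d=143: √d = [11; 1,22] (ℓ=2, even), read p_1/q_1
i=0: a=11 ⇒ p=11, q=1
i=1: a=1 ⇒ p=12, q=1
fundamental: x₁=12, y₁=1  (since 144 − 143·1 = 1)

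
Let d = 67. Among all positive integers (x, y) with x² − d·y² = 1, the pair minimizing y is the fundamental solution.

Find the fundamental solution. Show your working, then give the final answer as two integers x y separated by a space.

48842 5967

[8; 5,2,1,1,7,1,1,2,5,16] for √67; ℓ=10 ⇒ convergent index 9
a_0=8:  p_0=8·1+0=8,  q_0=8·0+1=1
a_1=5:  p_1=5·8+1=41,  q_1=5·1+0=5
a_2=2:  p_2=2·41+8=90,  q_2=2·5+1=11
…
a_4=1:  p_4=1·131+90=221,  q_4=1·16+11=27
a_5=7:  p_5=7·221+131=1678,  q_5=7·27+16=205
…
a_8=2:  p_8=2·3577+1899=9053,  q_8=2·437+232=1106
a_9=5:  p_9=5·9053+3577=48842,  q_9=5·1106+437=5967
(x₁, y₁) = (48842, 5967);  48842² − 67·5967² = 1 ✓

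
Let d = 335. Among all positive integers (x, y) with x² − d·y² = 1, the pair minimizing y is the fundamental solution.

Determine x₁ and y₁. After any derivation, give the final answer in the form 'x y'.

604 33

d=335: √d = [18; 3,3,3,36] (ℓ=4, even), read p_3/q_3
step 0: (18, 1)  from 18·(1,0) + (0,1)
…
step 2: (183, 10)  from 3·(55,3) + (18,1)
step 3: (604, 33)  from 3·(183,10) + (55,3)
→ (604, 33).  Check: 604²=364816, 335·33²=364815, difference 1.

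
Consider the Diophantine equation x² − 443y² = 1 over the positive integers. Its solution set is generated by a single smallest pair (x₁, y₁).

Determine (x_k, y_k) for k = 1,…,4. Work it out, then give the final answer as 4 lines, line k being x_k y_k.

442 21
390727 18564
345402226 16410555
305335177057 14506912056

√443 → a₀=21, period (21,42); ℓ=2 even so k=1
i=0: a=21 ⇒ p=21, q=1
i=1: a=21 ⇒ p=442, q=21
→ (442, 21).  Check: 442²=195364, 443·21²=195363, difference 1.
n=2: (442,21)∘(442,21) = (442·442+443·21·21, 442·21+21·442) = (390727,18564)
n=3: (390727,18564)∘(442,21) = (442·390727+443·21·18564, 442·18564+21·390727) = (345402226,16410555)
n=4: (345402226,16410555)∘(442,21) = (442·345402226+443·21·16410555, 442·16410555+21·345402226) = (305335177057,14506912056)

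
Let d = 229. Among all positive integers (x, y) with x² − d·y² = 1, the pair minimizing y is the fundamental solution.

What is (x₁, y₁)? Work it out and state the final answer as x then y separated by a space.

[15; 7,1,1,7,30] for √229; ℓ=5 ⇒ convergent index 9
i=0: a=15 ⇒ p=15, q=1
…
i=3: a=1 ⇒ p=227, q=15
…
i=5: a=30 ⇒ p=51527, q=3405
i=6: a=7 ⇒ p=362399, q=23948
…
i=8: a=1 ⇒ p=776325, q=51301
i=9: a=7 ⇒ p=5848201, q=386460
(x₁, y₁) = (5848201, 386460);  5848201² − 229·386460² = 1 ✓

5848201 386460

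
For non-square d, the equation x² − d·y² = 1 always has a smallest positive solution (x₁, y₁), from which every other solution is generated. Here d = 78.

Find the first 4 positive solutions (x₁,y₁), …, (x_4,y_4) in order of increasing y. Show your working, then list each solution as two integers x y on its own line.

d=78: √d = [8; 1,4,1,16] (ℓ=4, even), read p_3/q_3
k=0  a_k=8  p_k/q_k = 8/1
…
k=2  a_k=4  p_k/q_k = 44/5
k=3  a_k=1  p_k/q_k = 53/6
(x₁, y₁) = (53, 6);  53² − 78·6² = 1 ✓
(x_2, y_2) = (53·53 + 78·6·6, 53·6 + 6·53) = (5617, 636)
(x_3, y_3) = (53·5617 + 78·6·636, 53·636 + 6·5617) = (595349, 67410)
(x_4, y_4) = (53·595349 + 78·6·67410, 53·67410 + 6·595349) = (63101377, 7144824)

53 6
5617 636
595349 67410
63101377 7144824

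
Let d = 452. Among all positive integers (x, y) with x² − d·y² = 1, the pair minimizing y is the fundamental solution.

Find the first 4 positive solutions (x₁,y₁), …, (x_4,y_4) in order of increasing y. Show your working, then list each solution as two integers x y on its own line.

1204353 56648
2900932297217 136448377488
6987493029899166849 328664025545553880
16830816386073401651890177 791655010315592455701792

d=452: √d = [21; 3,1,5,3,10,3,5,1,3,42] (ℓ=10, even), read p_9/q_9
a_0=21:  p_0=21·1+0=21,  q_0=21·0+1=1
a_1=3:  p_1=3·21+1=64,  q_1=3·1+0=3
a_2=1:  p_2=1·64+21=85,  q_2=1·3+1=4
a_3=5:  p_3=5·85+64=489,  q_3=5·4+3=23
a_4=3:  p_4=3·489+85=1552,  q_4=3·23+4=73
a_5=10:  p_5=10·1552+489=16009,  q_5=10·73+23=753
a_6=3:  p_6=3·16009+1552=49579,  q_6=3·753+73=2332
a_7=5:  p_7=5·49579+16009=263904,  q_7=5·2332+753=12413
a_8=1:  p_8=1·263904+49579=313483,  q_8=1·12413+2332=14745
a_9=3:  p_9=3·313483+263904=1204353,  q_9=3·14745+12413=56648
fundamental: x₁=1204353, y₁=56648  (since 1450466148609 − 452·3208995904 = 1)
k=2:  x_2 = 1204353·1204353+452·56648·56648 = 2900932297217,  y_2 = 1204353·56648+56648·1204353 = 136448377488
k=3:  x_3 = 1204353·2900932297217+452·56648·136448377488 = 6987493029899166849,  y_3 = 1204353·136448377488+56648·2900932297217 = 328664025545553880
k=4:  x_4 = 1204353·6987493029899166849+452·56648·328664025545553880 = 16830816386073401651890177,  y_4 = 1204353·328664025545553880+56648·6987493029899166849 = 791655010315592455701792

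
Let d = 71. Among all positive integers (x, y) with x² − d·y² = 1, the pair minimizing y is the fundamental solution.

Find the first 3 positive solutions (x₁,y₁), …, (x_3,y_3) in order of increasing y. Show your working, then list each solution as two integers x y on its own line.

3480 413
24220799 2874480
168576757560 20006380387

d=71: √d = [8; 2,2,1,7,1,2,2,16] (ℓ=8, even), read p_7/q_7
i=0: a=8 ⇒ p=8, q=1
…
i=2: a=2 ⇒ p=42, q=5
…
i=6: a=2 ⇒ p=1483, q=176
i=7: a=2 ⇒ p=3480, q=413
fundamental: x₁=3480, y₁=413  (since 12110400 − 71·170569 = 1)
k=2:  x_2 = 3480·3480+71·413·413 = 24220799,  y_2 = 3480·413+413·3480 = 2874480
k=3:  x_3 = 3480·24220799+71·413·2874480 = 168576757560,  y_3 = 3480·2874480+413·24220799 = 20006380387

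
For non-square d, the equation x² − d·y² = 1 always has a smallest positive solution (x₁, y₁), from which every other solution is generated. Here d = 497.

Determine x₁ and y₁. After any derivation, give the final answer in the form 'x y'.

[22; 3,2,2,5,6,5,2,2,3,44] for √497; ℓ=10 ⇒ convergent index 9
i=0: a=22 ⇒ p=22, q=1
…
i=8: a=2 ⇒ p=352750, q=15823
i=9: a=3 ⇒ p=1201887, q=53912
(x₁, y₁) = (1201887, 53912);  1201887² − 497·53912² = 1 ✓

1201887 53912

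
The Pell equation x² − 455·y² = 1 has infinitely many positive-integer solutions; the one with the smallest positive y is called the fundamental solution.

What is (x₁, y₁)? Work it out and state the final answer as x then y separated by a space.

[21; 3,42] for √455; ℓ=2 ⇒ convergent index 1
k=0  a_k=21  p_k/q_k = 21/1
k=1  a_k=3  p_k/q_k = 64/3
(x₁, y₁) = (64, 3);  64² − 455·3² = 1 ✓

64 3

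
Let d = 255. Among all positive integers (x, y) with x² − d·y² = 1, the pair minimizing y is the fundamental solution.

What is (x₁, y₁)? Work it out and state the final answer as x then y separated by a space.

[15; 1,30] for √255; ℓ=2 ⇒ convergent index 1
a_0=15:  p_0=15·1+0=15,  q_0=15·0+1=1
a_1=1:  p_1=1·15+1=16,  q_1=1·1+0=1
fundamental: x₁=16, y₁=1  (since 256 − 255·1 = 1)

16 1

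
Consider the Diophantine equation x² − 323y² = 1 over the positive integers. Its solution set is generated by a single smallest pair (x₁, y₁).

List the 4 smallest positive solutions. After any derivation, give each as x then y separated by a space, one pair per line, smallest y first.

√323 → a₀=17, period (1,34); ℓ=2 even so k=1
step 0: (17, 1)  from 17·(1,0) + (0,1)
step 1: (18, 1)  from 1·(17,1) + (1,0)
→ (18, 1).  Check: 18²=324, 323·1²=323, difference 1.
(x_2, y_2) = (18·18 + 323·1·1, 18·1 + 1·18) = (647, 36)
(x_3, y_3) = (18·647 + 323·1·36, 18·36 + 1·647) = (23274, 1295)
(x_4, y_4) = (18·23274 + 323·1·1295, 18·1295 + 1·23274) = (837217, 46584)

18 1
647 36
23274 1295
837217 46584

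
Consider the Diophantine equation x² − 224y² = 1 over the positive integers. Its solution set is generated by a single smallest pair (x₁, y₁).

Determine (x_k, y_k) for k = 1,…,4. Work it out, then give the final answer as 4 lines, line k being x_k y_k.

√224 = [14; 1,28, …], period ℓ=2 (even) → k=1
k=0  a_k=14  p_k/q_k = 14/1
k=1  a_k=1  p_k/q_k = 15/1
→ (15, 1).  Check: 15²=225, 224·1²=224, difference 1.
(15+1√224)^2 = 449 + 30√224
(15+1√224)^3 = 13455 + 899√224
(15+1√224)^4 = 403201 + 26940√224

15 1
449 30
13455 899
403201 26940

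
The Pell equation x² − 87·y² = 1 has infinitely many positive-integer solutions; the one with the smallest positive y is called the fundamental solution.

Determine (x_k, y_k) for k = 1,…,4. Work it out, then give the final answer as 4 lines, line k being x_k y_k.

28 3
1567 168
87724 9405
4910977 526512

√87 = [9; 3,18, …], period ℓ=2 (even) → k=1
k=0  a_k=9  p_k/q_k = 9/1
k=1  a_k=3  p_k/q_k = 28/3
(x₁, y₁) = (28, 3);  28² − 87·3² = 1 ✓
(28+3√87)^2 = 1567 + 168√87
(28+3√87)^3 = 87724 + 9405√87
(28+3√87)^4 = 4910977 + 526512√87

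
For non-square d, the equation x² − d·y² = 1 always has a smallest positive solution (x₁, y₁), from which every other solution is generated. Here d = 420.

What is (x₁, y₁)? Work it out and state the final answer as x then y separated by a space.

d=420: √d = [20; 2,40] (ℓ=2, even), read p_1/q_1
step 0: (20, 1)  from 20·(1,0) + (0,1)
step 1: (41, 2)  from 2·(20,1) + (1,0)
fundamental: x₁=41, y₁=2  (since 1681 − 420·4 = 1)

41 2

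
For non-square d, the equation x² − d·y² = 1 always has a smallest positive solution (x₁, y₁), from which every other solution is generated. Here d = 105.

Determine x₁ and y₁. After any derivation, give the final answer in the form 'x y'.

41 4

√105 → a₀=10, period (4,20); ℓ=2 even so k=1
k=0  a_k=10  p_k/q_k = 10/1
k=1  a_k=4  p_k/q_k = 41/4
fundamental: x₁=41, y₁=4  (since 1681 − 105·16 = 1)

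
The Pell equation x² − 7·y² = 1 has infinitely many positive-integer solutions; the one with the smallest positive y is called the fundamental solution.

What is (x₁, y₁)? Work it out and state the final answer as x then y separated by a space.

8 3

√7 = [2; 1,1,1,4, …], period ℓ=4 (even) → k=3
i=0: a=2 ⇒ p=2, q=1
…
i=2: a=1 ⇒ p=5, q=2
i=3: a=1 ⇒ p=8, q=3
(x₁, y₁) = (8, 3);  8² − 7·3² = 1 ✓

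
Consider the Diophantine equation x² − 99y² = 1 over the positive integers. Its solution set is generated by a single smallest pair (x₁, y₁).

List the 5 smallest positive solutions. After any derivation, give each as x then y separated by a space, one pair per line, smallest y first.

10 1
199 20
3970 399
79201 7960
1580050 158801

[9; 1,18] for √99; ℓ=2 ⇒ convergent index 1
k=0  a_k=9  p_k/q_k = 9/1
k=1  a_k=1  p_k/q_k = 10/1
fundamental: x₁=10, y₁=1  (since 100 − 99·1 = 1)
k=2:  x_2 = 10·10+99·1·1 = 199,  y_2 = 10·1+1·10 = 20
k=3:  x_3 = 10·199+99·1·20 = 3970,  y_3 = 10·20+1·199 = 399
k=4:  x_4 = 10·3970+99·1·399 = 79201,  y_4 = 10·399+1·3970 = 7960
k=5:  x_5 = 10·79201+99·1·7960 = 1580050,  y_5 = 10·7960+1·79201 = 158801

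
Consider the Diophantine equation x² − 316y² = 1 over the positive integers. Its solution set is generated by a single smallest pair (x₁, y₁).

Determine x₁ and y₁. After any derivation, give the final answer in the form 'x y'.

d=316: √d = [17; 1,3,2,8,2,3,1,34] (ℓ=8, even), read p_7/q_7
a_0=17:  p_0=17·1+0=17,  q_0=17·0+1=1
…
a_3=2:  p_3=2·71+18=160,  q_3=2·4+1=9
…
a_5=2:  p_5=2·1351+160=2862,  q_5=2·76+9=161
a_6=3:  p_6=3·2862+1351=9937,  q_6=3·161+76=559
a_7=1:  p_7=1·9937+2862=12799,  q_7=1·559+161=720
(x₁, y₁) = (12799, 720);  12799² − 316·720² = 1 ✓

12799 720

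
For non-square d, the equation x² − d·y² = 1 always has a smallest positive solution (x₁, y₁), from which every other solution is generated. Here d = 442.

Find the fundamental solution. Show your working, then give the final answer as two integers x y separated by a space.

d=442: √d = [21; 42] (ℓ=1, odd), read p_1/q_1
a_0=21:  p_0=21·1+0=21,  q_0=21·0+1=1
a_1=42:  p_1=42·21+1=883,  q_1=42·1+0=42
→ (883, 42).  Check: 883²=779689, 442·42²=779688, difference 1.

883 42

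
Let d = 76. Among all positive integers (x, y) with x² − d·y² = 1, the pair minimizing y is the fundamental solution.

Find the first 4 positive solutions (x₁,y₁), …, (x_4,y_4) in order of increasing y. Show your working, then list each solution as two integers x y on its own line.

d=76: √d = [8; 1,2,1,1,5,4,5,1,1,2,1,16] (ℓ=12, even), read p_11/q_11
a_0=8:  p_0=8·1+0=8,  q_0=8·0+1=1
a_1=1:  p_1=1·8+1=9,  q_1=1·1+0=1
…
a_4=1:  p_4=1·35+26=61,  q_4=1·4+3=7
…
a_6=4:  p_6=4·340+61=1421,  q_6=4·39+7=163
a_7=5:  p_7=5·1421+340=7445,  q_7=5·163+39=854
…
a_10=2:  p_10=2·16311+8866=41488,  q_10=2·1871+1017=4759
a_11=1:  p_11=1·41488+16311=57799,  q_11=1·4759+1871=6630
fundamental: x₁=57799, y₁=6630  (since 3340724401 − 76·43956900 = 1)
k=2:  x_2 = 57799·57799+76·6630·6630 = 6681448801,  y_2 = 57799·6630+6630·57799 = 766414740
k=3:  x_3 = 57799·6681448801+76·6630·766414740 = 772362118440199,  y_3 = 57799·766414740+6630·6681448801 = 88596011107890
k=4:  x_4 = 57799·772362118440199+76·6630·88596011107890 = 89283516160768675201,  y_4 = 57799·88596011107890+6630·772362118440199 = 10241521691283453480

57799 6630
6681448801 766414740
772362118440199 88596011107890
89283516160768675201 10241521691283453480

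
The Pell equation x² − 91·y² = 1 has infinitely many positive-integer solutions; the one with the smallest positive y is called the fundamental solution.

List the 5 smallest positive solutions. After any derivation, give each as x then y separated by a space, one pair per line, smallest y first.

d=91: √d = [9; 1,1,5,1,5,1,1,18] (ℓ=8, even), read p_7/q_7
i=0: a=9 ⇒ p=9, q=1
…
i=3: a=5 ⇒ p=105, q=11
…
i=5: a=5 ⇒ p=725, q=76
i=6: a=1 ⇒ p=849, q=89
i=7: a=1 ⇒ p=1574, q=165
fundamental: x₁=1574, y₁=165  (since 2477476 − 91·27225 = 1)
k=2:  x_2 = 1574·1574+91·165·165 = 4954951,  y_2 = 1574·165+165·1574 = 519420
k=3:  x_3 = 1574·4954951+91·165·519420 = 15598184174,  y_3 = 1574·519420+165·4954951 = 1635133995
k=4:  x_4 = 1574·15598184174+91·165·1635133995 = 49103078824801,  y_4 = 1574·1635133995+165·15598184174 = 5147401296840
k=5:  x_5 = 1574·49103078824801+91·165·5147401296840 = 154576476542289374,  y_5 = 1574·5147401296840+165·49103078824801 = 16204017647318325

1574 165
4954951 519420
15598184174 1635133995
49103078824801 5147401296840
154576476542289374 16204017647318325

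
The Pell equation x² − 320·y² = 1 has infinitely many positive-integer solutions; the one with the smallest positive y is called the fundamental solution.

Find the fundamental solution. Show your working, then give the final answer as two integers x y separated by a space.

161 9

√320 → a₀=17, period (1,7,1,34); ℓ=4 even so k=3
k=0  a_k=17  p_k/q_k = 17/1
…
k=2  a_k=7  p_k/q_k = 143/8
k=3  a_k=1  p_k/q_k = 161/9
fundamental: x₁=161, y₁=9  (since 25921 − 320·81 = 1)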